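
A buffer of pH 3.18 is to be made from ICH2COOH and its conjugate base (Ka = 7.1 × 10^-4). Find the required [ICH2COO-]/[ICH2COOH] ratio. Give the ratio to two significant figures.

pKa = -log(7.1 × 10^-4) = 3.149
pH = pKa + log(r) ⇒ log(r) = 3.18 − 3.149 = +0.031
r = [ICH2COO-]/[ICH2COOH] = 10^(+0.031) = 1.07

ratio = 1.1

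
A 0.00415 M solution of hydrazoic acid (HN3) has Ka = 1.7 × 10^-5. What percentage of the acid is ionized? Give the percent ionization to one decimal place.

HN3 ⇌ N3- + H+; let x = [H+] at equilibrium.
Solve x² + 1.7e-05x − 7.06e-08 = 0 → x = 2.57 × 10^-4 M
Fraction ionized = 2.57 × 10^-4 / 0.00415 = 0.0619 → 6.2%

6.2%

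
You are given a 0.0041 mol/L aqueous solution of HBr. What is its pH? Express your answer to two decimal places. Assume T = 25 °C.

pH = 2.39

HBr is a strong acid and dissociates completely, so [H+] = 0.0041 M.
pH = -log(0.0041) = 2.39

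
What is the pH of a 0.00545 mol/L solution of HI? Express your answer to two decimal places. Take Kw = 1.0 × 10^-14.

HI is a strong acid and dissociates completely, so [H+] = 0.00545 M.
pH = -log(0.00545) = 2.26

pH = 2.26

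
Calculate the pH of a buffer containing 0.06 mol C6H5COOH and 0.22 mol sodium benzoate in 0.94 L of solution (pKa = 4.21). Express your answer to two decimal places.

Using pH = pKa + log([base]/[acid]) with [base]/[acid] = 0.22/0.06:
pH = 4.21 + (+0.564) = 4.77

pH = 4.77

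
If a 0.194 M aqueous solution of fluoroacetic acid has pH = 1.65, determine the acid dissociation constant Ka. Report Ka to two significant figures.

Ka = 2.9 × 10^-3

[H+] = 10^(-1.65) = 2.24 × 10^-2 M
At equilibrium [HA] = 0.194 − 2.24 × 10^-2 = 1.72 × 10^-1 M
Ka = [H+][A-]/[HA] = (2.24 × 10^-2)² / 1.72 × 10^-1 = 2.9 × 10^-3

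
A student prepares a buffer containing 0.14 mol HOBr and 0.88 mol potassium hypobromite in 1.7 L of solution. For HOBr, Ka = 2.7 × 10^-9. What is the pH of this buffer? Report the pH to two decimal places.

pH = 9.37

pKa = −log(2.7 × 10^-9) = 8.569
Using pH = pKa + log([base]/[acid]) with [base]/[acid] = 0.88/0.14:
pH = 8.569 + (+0.798) = 9.37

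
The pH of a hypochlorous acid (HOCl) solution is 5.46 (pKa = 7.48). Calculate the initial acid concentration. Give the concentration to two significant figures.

[H+] = 10^(-5.46) = 3.47 × 10^-6 M = x
Ka = 10^(−7.48) = 3.31 × 10^-8
Ka = x²/(C₀ − x) ⇒ C₀ = x + x²/Ka
C₀ = 3.47 × 10^-6 + (3.47 × 10^-6)²/(3.31 × 10^-8) = 3.67 × 10^-4 M

C₀ = 3.7 × 10^-4 M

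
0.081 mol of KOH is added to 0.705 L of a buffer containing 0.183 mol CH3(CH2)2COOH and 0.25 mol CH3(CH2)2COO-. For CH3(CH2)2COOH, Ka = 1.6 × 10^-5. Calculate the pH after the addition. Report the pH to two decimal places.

pH = 5.31

OH- converts CH3(CH2)2COOH to CH3(CH2)2COO-: CH3(CH2)2COOH → 0.102 mol, CH3(CH2)2COO- → 0.331 mol.
pKa = −log(1.6 × 10^-5) = 4.796
pH = pKa + log(n_CH3(CH2)2COO-/n_CH3(CH2)2COOH) = 4.796 + log(0.331/0.102) = 4.796 + (+0.511)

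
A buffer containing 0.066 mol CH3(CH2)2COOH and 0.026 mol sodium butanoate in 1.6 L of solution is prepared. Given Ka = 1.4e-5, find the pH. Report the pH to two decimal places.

pH = 4.45

pKa = −log(1.4 × 10^-5) = 4.854
pH = pKa + log([A⁻]/[HA]) = 4.854 + log(0.026/0.066)
pH = 4.854 + (-0.405) = 4.45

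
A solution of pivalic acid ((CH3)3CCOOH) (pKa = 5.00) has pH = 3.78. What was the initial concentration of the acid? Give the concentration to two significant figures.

C₀ = 2.9 × 10^-3 M

[H+] = 10^(-3.78) = 1.66 × 10^-4 M = x
Ka = 10^(−5.00) = 1.00 × 10^-5
Ka = x²/(C₀ − x) ⇒ C₀ = x + x²/Ka
C₀ = 1.66 × 10^-4 + (1.66 × 10^-4)²/(1.00 × 10^-5) = 2.92 × 10^-3 M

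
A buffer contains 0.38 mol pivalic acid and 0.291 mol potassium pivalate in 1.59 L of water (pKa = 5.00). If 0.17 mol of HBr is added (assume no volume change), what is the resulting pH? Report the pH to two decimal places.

pH = 4.34

Added H+ converts (CH3)3CCOO- to (CH3)3CCOOH: (CH3)3CCOOH → 0.55 mol, (CH3)3CCOO- → 0.121 mol.
pH = pKa + log(n_(CH3)3CCOO-/n_(CH3)3CCOOH) = 5.00 + log(0.121/0.55) = 5.00 + (-0.658)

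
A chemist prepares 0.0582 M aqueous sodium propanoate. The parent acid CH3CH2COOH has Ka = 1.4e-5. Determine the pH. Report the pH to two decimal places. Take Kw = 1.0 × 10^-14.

pH = 8.81

CH3CH2COO- is the conjugate base of the weak acid CH3CH2COOH.
Kb = Kw/Ka = 1.0×10^-14 / 1.4 × 10^-5 = 7.14 × 10^-10
Kb = [OH-]²/(0.0582 − [OH-]) = 7.14 × 10^-10
Neglecting [OH-] in the denominator: [OH-] = √(7.14 × 10^-10 × 0.0582) = 6.45 × 10^-6 M
pOH = −log(6.45 × 10^-6) = 5.19; pH = 14.00 − 5.19 = 8.81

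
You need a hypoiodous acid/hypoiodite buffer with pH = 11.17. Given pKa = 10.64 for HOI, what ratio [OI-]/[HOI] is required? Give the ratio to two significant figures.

pH = pKa + log(r) ⇒ log(r) = 11.17 − 10.64 = +0.53
r = [OI-]/[HOI] = 10^(+0.53) = 3.39

ratio = 3.4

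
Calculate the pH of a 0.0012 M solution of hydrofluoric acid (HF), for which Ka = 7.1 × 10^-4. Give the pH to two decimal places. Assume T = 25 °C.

pH = 3.20

HF ⇌ F- + H+
Ka = [H+]²/(0.0012 − [H+]) = 7.1 × 10^-4
Here C₀/Ka ≈ 1.69, so the small-[H+] approximation fails. Use the quadratic:
[H+] = [−0.00071 + √(0.00071² + 3.41e-06)]/2 = 6.34 × 10^-4 M
pH = −log[H+] = −log(6.34 × 10^-4) = 3.20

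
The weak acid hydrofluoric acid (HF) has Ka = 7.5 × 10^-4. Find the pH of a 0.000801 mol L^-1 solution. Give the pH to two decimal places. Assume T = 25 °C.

pH = 3.31

HF ⇌ F- + H+
Ka = x²/(0.000801 − x) = 7.5 × 10^-4
The 5% rule fails; solving x² + Ka·x − Ka·C₀ = 0 exactly:
x = [−0.00075 + √(0.00075² + 2.4e-06)]/2 = 4.86 × 10^-4 M
pH = −log[H+] = −log(4.86 × 10^-4) = 3.31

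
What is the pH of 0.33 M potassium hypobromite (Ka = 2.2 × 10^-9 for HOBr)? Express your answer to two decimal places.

OBr- is the conjugate base of the weak acid HOBr.
Kb = Kw/Ka = 1.0×10^-14 / 2.2 × 10^-9 = 4.55 × 10^-6
From the ICE table, Kb = [OH-]²/(0.33 − [OH-]) = 4.55 × 10^-6.
Assume [OH-] ≪ 0.33: [OH-] ≈ √(4.55 × 10^-6 × 0.33) = 1.23 × 10^-3 M
pOH = 2.91, so pH = 14.00 − pOH = 11.09

pH = 11.09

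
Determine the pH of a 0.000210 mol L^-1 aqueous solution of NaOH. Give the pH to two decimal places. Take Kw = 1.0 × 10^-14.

pH = 10.32

NaOH is a strong base; [OH-] = 0.00021 M.
pOH = -log(0.00021) = 3.68
pH = 14.00 - 3.68 = 10.32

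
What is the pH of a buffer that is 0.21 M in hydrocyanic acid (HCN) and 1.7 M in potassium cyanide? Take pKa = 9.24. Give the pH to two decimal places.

pH = 10.15

pH = pKa + log([A⁻]/[HA]) = 9.24 + log(1.7/0.21)
pH = 9.24 + (+0.908) = 10.15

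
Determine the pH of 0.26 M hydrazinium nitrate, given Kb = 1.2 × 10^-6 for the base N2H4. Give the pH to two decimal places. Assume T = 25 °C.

pH = 4.33

N2H5+ is the conjugate acid of the weak base N2H4.
Ka = Kw/Kb = 1.0×10^-14 / 1.2 × 10^-6 = 8.33 × 10^-9
Let x = [H+] at equilibrium. Ka = x²/(0.26 − x).
Assume x ≪ 0.26: x ≈ √(8.33 × 10^-9 × 0.26) = 4.65 × 10^-5 M
(x/C₀ = 0.018% < 5%, so the approximation holds.)
pH = −log[H+] = −log(4.65 × 10^-5) = 4.33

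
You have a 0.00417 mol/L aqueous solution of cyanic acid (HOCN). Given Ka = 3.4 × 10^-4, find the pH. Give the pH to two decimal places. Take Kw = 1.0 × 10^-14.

HOCN ⇌ OCN- + H+
Ka = [H+]²/(0.00417 − [H+]) = 3.4 × 10^-4
[H+] is not negligible relative to C₀; solve [H+]² + 0.00034·[H+] − 1.42e-06 = 0.
[H+] = (−Ka + √(Ka² + 4·Ka·C₀))/2 = 1.03 × 10^-3 M
pH = −log(1.03 × 10^-3) = 2.99

pH = 2.99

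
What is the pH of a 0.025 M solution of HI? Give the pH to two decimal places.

HI is a strong acid and dissociates completely, so [H+] = 0.025 M.
pH = -log(0.025) = 1.60

pH = 1.60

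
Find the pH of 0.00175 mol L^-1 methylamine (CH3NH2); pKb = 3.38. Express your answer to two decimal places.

CH3NH2 + H2O ⇌ CH3NH3+ + OH-
Kb = 10^(−3.38) = 4.17 × 10^-4
Let x = [OH-] at equilibrium. Kb = x²/(0.00175 − x).
Here C₀/Kb ≈ 4.2, so the small-x approximation fails. Use the quadratic:
x = (−Kb + √(Kb² + 4·Kb·C₀))/2 = 6.71 × 10^-4 M
pOH = −log(6.71 × 10^-4) = 3.17; pH = 14.00 − 3.17 = 10.83

pH = 10.83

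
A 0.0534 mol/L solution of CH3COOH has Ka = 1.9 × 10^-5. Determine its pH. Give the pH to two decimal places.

CH3COOH ⇌ CH3COO- + H+
From the ICE table, Ka = [H+]²/(0.0534 − [H+]) = 1.9 × 10^-5.
Assume [H+] ≪ 0.0534: [H+] ≈ √(1.9 × 10^-5 × 0.0534) = 1.01 × 10^-3 M
pH = −log(1.01 × 10^-3) = 3.00

pH = 3.00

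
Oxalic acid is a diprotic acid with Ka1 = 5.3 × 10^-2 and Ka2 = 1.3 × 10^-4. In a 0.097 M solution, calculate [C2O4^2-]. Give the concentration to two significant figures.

1.3 × 10^-4 M

First ionization gives [H+] ≈ [HC2O4-] = 4.99 × 10^-2 M.
Second step: Ka2 = [H+][C2O4^2-]/[HC2O4-] ≈ [C2O4^2-] (since [H+] ≈ [HC2O4-]).
So [C2O4^2-] ≈ Ka2.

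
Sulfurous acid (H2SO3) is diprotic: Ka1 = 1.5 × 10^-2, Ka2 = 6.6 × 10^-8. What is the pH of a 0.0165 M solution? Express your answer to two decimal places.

pH = 2.00

Since Ka1 ≫ Ka2, the first ionization dominates [H+].
Ka1 = x²/(0.0165 − x) = 1.5 × 10^-2
Solving the quadratic: x = (−Ka1 + √(Ka1² + 4·Ka1·C₀))/2 = 9.93 × 10^-3 M
pH = −log(9.93 × 10^-3) = 2.00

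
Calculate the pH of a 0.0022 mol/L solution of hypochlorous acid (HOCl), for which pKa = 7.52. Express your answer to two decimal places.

pH = 5.09

HOCl ⇌ OCl- + H+
Ka = 10^(−7.52) = 3.02 × 10^-8
Ka = [H+]²/(0.0022 − [H+]) = 3.02 × 10^-8
Assume [H+] ≪ 0.0022: [H+] ≈ √(3.02 × 10^-8 × 0.0022) = 8.15 × 10^-6 M
pH = −log[H+] = −log(8.15 × 10^-6) = 5.09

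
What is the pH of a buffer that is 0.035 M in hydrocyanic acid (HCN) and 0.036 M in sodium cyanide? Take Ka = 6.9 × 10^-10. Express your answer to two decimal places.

pH = 9.17

pKa = −log(6.9 × 10^-10) = 9.161
Using pH = pKa + log([base]/[acid]) with [base]/[acid] = 0.036/0.035:
pH = 9.161 + (+0.012) = 9.17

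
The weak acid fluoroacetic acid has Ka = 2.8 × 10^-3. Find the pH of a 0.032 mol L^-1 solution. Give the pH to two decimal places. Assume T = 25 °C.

FCH2COOH ⇌ FCH2COO- + H+
From the ICE table, Ka = [H+]²/(0.032 − [H+]) = 2.8 × 10^-3.
The 5% rule fails; solving [H+]² + Ka·[H+] − Ka·C₀ = 0 exactly:
[H+] = [−0.0028 + √(0.0028² + 0.000358)]/2 = 8.17 × 10^-3 M
pH = −log[H+] = −log(8.17 × 10^-3) = 2.09

pH = 2.09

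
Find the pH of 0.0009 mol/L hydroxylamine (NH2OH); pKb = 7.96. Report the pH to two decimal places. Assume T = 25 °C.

NH2OH + H2O ⇌ NH3OH+ + OH-
Kb = 10^(−7.96) = 1.10 × 10^-8
Kb = x²/(0.0009 − x) = 1.10 × 10^-8
Since Kb ≪ C₀, x ≈ √(Kb·C₀) = 3.15 × 10^-6 M.
pOH = −log(3.15 × 10^-6) = 5.50; pH = 14.00 − 5.50 = 8.50

pH = 8.50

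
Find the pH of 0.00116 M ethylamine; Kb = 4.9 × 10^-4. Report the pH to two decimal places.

C2H5NH2 + H2O ⇌ C2H5NH3+ + OH-
From the ICE table, Kb = x²/(0.00116 − x) = 4.9 × 10^-4.
x is not negligible relative to C₀; solve x² + 0.00049·x − 5.68e-07 = 0.
x = (−Kb + √(Kb² + 4·Kb·C₀))/2 = 5.48 × 10^-4 M
pOH = −log(5.48 × 10^-4) = 3.26; pH = 14.00 − 3.26 = 10.74

pH = 10.74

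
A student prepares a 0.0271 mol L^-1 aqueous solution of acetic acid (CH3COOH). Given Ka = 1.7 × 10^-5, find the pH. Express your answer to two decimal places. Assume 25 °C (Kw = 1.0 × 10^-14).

pH = 3.17

CH3COOH ⇌ CH3COO- + H+
Ka = [H+]²/(0.0271 − [H+]) = 1.7 × 10^-5
Since Ka ≪ C₀, [H+] ≈ √(Ka·C₀) = 6.79 × 10^-4 M.
Check: 2.5% ionized — well under 5%, approximation valid.
pH = −log[H+] = −log(6.79 × 10^-4) = 3.17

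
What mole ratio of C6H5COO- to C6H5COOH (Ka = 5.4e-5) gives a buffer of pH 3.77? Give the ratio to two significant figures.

pKa = -log(5.4 × 10^-5) = 4.268
pH = pKa + log(r) ⇒ log(r) = 3.77 − 4.268 = -0.498
r = [C6H5COO-]/[C6H5COOH] = 10^(-0.498) = 0.318

ratio = 0.32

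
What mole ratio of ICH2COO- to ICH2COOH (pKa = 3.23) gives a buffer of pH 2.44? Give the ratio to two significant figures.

ratio = 0.16

pH = pKa + log(r) ⇒ log(r) = 2.44 − 3.23 = -0.79
r = [ICH2COO-]/[ICH2COOH] = 10^(-0.79) = 0.162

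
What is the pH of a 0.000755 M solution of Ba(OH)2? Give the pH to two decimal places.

pH = 11.18

Ba(OH)2 is a strong base (each formula unit releases 2 OH-); [OH-] = 0.00151 M.
pOH = -log(0.00151) = 2.82
pH = 14.00 - 2.82 = 11.18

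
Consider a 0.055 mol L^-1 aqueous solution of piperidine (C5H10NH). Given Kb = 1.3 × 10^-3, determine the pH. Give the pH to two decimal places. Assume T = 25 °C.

C5H10NH + H2O ⇌ C5H10NH2+ + OH-
Kb = [OH-]²/(0.055 − [OH-]) = 1.3 × 10^-3
[OH-] is not negligible relative to C₀; solve [OH-]² + 0.0013·[OH-] − 7.15e-05 = 0.
[OH-] = (−Kb + √(Kb² + 4·Kb·C₀))/2 = 7.83 × 10^-3 M
pOH = 2.11, so pH = 14.00 − pOH = 11.89

pH = 11.89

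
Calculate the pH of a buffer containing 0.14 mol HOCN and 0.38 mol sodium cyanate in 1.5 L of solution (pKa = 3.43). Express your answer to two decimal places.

Using pH = pKa + log([base]/[acid]) with [base]/[acid] = 0.38/0.14:
pH = 3.43 + (+0.434) = 3.86

pH = 3.86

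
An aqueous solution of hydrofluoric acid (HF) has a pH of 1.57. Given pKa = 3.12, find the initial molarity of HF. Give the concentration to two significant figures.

[H+] = 10^(-1.57) = 2.69 × 10^-2 M = x
Ka = 10^(−3.12) = 7.59 × 10^-4
Ka = x²/(C₀ − x) ⇒ C₀ = x + x²/Ka
C₀ = 2.69 × 10^-2 + (2.69 × 10^-2)²/(7.59 × 10^-4) = 9.80 × 10^-1 M

C₀ = 9.8 × 10^-1 M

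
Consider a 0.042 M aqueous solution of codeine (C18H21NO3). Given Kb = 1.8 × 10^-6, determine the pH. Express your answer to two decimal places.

pH = 10.44

C18H21NO3 + H2O ⇌ C18H22NO3+ + OH-
From the ICE table, Kb = x²/(0.042 − x) = 1.8 × 10^-6.
Neglecting x in the denominator: x = √(1.8 × 10^-6 × 0.042) = 2.75 × 10^-4 M
(x/C₀ = 0.65% < 5%, so the approximation holds.)
pOH = −log(2.75 × 10^-4) = 3.56; pH = 14.00 − 3.56 = 10.44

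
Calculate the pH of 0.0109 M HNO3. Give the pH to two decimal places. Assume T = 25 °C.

pH = 1.96

HNO3 is a strong acid and dissociates completely, so [H+] = 0.0109 M.
pH = -log(0.0109) = 1.96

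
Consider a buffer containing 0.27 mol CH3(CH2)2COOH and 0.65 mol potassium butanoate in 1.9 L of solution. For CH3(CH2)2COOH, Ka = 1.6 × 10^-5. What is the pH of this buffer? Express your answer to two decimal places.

pKa = −log(1.6 × 10^-5) = 4.796
pH = pKa + log([A⁻]/[HA]) = 4.796 + log(0.65/0.27)
pH = 4.796 + (+0.382) = 5.18

pH = 5.18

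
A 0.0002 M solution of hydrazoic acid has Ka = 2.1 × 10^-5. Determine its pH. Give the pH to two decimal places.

HN3 ⇌ N3- + H+
Let x = [H+] at equilibrium. Ka = x²/(0.0002 − x).
The 5% rule fails; solving x² + Ka·x − Ka·C₀ = 0 exactly:
x = (−Ka + √(Ka² + 4·Ka·C₀))/2 = 5.52 × 10^-5 M
pH = −log(5.52 × 10^-5) = 4.26

pH = 4.26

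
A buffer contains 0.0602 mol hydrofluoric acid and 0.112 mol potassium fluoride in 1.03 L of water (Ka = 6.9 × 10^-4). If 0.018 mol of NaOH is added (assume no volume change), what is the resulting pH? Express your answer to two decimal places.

pH = 3.65

OH- converts HF to F-: HF → 0.0422 mol, F- → 0.13 mol.
pKa = −log(6.9 × 10^-4) = 3.161
Henderson–Hasselbalch with mole ratio 0.13/0.0422: pH = 3.161 + (+0.489)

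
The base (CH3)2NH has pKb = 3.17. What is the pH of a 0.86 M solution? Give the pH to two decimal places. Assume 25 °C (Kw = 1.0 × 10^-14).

pH = 12.38

(CH3)2NH + H2O ⇌ (CH3)2NH2+ + OH-
Kb = 10^(−3.17) = 6.76 × 10^-4
Kb = x²/(0.86 − x) = 6.76 × 10^-4
Assume x ≪ 0.86: x ≈ √(6.76 × 10^-4 × 0.86) = 2.41 × 10^-2 M
(x/C₀ = 2.8% < 5%, so the approximation holds.)
pOH = 1.62, so pH = 14.00 − pOH = 12.38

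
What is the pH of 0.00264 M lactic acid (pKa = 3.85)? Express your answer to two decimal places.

pH = 3.26

CH3CH(OH)COOH ⇌ CH3CH(OH)COO- + H+
Ka = 10^(−3.85) = 1.41 × 10^-4
Ka = [H+]²/(0.00264 − [H+]) = 1.41 × 10^-4
Here C₀/Ka ≈ 18.7, so the small-[H+] approximation fails. Use the quadratic:
[H+] = (−Ka + √(Ka² + 4·Ka·C₀))/2 = 5.44 × 10^-4 M
pH = −log(5.44 × 10^-4) = 3.26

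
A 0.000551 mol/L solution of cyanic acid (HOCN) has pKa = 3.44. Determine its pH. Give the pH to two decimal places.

pH = 3.52

HOCN ⇌ OCN- + H+
Ka = 10^(−3.44) = 3.63 × 10^-4
Let x = [H+] at equilibrium. Ka = x²/(0.000551 − x).
Here C₀/Ka ≈ 1.52, so the small-x approximation fails. Use the quadratic:
x = [−0.000363 + √(0.000363² + 8e-07)]/2 = 3.01 × 10^-4 M
pH = −log(3.01 × 10^-4) = 3.52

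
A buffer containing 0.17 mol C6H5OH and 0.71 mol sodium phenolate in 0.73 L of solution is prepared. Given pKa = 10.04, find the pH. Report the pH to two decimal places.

Henderson–Hasselbalch: pH = pKa + log([C6H5O-]/[C6H5OH]) = 10.04 + log(0.71/0.17)
pH = 10.04 + (+0.621) = 10.66

pH = 10.66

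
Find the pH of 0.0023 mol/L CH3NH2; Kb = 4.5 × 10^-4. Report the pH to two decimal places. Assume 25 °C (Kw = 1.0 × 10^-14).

CH3NH2 + H2O ⇌ CH3NH3+ + OH-
Kb = x²/(0.0023 − x) = 4.5 × 10^-4
x is not negligible relative to C₀; solve x² + 0.00045·x − 1.04e-06 = 0.
x = [−0.00045 + √(0.00045² + 4.14e-06)]/2 = 8.17 × 10^-4 M
pOH = 3.09, so pH = 14.00 − pOH = 10.91

pH = 10.91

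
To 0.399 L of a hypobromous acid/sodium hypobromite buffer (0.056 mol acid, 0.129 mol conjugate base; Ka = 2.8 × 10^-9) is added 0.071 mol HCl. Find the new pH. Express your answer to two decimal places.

Added H+ converts OBr- to HOBr: HOBr → 0.127 mol, OBr- → 0.058 mol.
pKa = −log(2.8 × 10^-9) = 8.553
Henderson–Hasselbalch with mole ratio 0.058/0.127: pH = 8.553 + (-0.340)

pH = 8.21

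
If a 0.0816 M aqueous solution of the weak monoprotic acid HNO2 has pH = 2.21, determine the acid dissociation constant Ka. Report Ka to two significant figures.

Ka = 5.0 × 10^-4

[H+] = 10^(-2.21) = 6.17 × 10^-3 M
At equilibrium [HA] = 0.0816 − 6.17 × 10^-3 = 7.54 × 10^-2 M
Ka = [H+][A-]/[HA] = (6.17 × 10^-3)² / 7.54 × 10^-2 = 5.0 × 10^-4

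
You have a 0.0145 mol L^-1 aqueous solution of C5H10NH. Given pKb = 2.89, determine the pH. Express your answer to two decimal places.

pH = 11.57

C5H10NH + H2O ⇌ C5H10NH2+ + OH-
Kb = 10^(−2.89) = 1.29 × 10^-3
Kb = [OH-]²/(0.0145 − [OH-]) = 1.29 × 10^-3
The 5% rule fails; solving [OH-]² + Kb·[OH-] − Kb·C₀ = 0 exactly:
[OH-] = [−0.00129 + √(0.00129² + 7.48e-05)]/2 = 3.73 × 10^-3 M
pOH = 2.43, so pH = 14.00 − pOH = 11.57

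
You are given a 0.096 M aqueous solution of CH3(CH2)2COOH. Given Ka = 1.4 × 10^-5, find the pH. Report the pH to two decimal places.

CH3(CH2)2COOH ⇌ CH3(CH2)2COO- + H+
Let x = [H+] at equilibrium. Ka = x²/(0.096 − x).
Since Ka ≪ C₀, x ≈ √(Ka·C₀) = 1.16 × 10^-3 M.
Check: 1.2% ionized — well under 5%, approximation valid.
pH = −log(1.16 × 10^-3) = 2.94

pH = 2.94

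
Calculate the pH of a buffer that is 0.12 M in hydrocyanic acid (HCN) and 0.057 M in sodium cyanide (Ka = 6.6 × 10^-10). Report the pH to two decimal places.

pKa = −log(6.6 × 10^-10) = 9.180
Henderson–Hasselbalch: pH = pKa + log([CN-]/[HCN]) = 9.180 + log(0.057/0.12)
pH = 9.180 + (-0.323) = 8.86

pH = 8.86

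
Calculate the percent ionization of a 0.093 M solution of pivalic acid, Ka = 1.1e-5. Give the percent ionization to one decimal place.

1.1%

(CH3)3CCOOH ⇌ (CH3)3CCOO- + H+; let x = [H+] at equilibrium.
x ≈ √(Ka·C₀) = √(1.1 × 10^-5 × 0.093) = 1.01 × 10^-3 M
Fraction ionized = 1.01 × 10^-3 / 0.093 = 0.0109 → 1.1%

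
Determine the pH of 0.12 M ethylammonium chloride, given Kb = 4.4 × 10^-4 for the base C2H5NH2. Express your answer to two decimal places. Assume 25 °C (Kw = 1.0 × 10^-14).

pH = 5.78

C2H5NH3+ is the conjugate acid of the weak base C2H5NH2.
Ka = Kw/Kb = 1.0×10^-14 / 4.4 × 10^-4 = 2.27 × 10^-11
From the ICE table, Ka = x²/(0.12 − x) = 2.27 × 10^-11.
Neglecting x in the denominator: x = √(2.27 × 10^-11 × 0.12) = 1.65 × 10^-6 M
(x/C₀ = 0.0014% < 5%, so the approximation holds.)
pH = −log[H+] = −log(1.65 × 10^-6) = 5.78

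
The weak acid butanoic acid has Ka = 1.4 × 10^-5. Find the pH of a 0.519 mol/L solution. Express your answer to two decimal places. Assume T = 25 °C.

CH3(CH2)2COOH ⇌ CH3(CH2)2COO- + H+
Let x = [H+] at equilibrium. Ka = x²/(0.519 − x).
Since Ka ≪ C₀, x ≈ √(Ka·C₀) = 2.70 × 10^-3 M.
Check: 0.52% ionized — well under 5%, approximation valid.
pH = −log[H+] = −log(2.70 × 10^-3) = 2.57

pH = 2.57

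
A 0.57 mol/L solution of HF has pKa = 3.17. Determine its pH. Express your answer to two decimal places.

pH = 1.71

HF ⇌ F- + H+
Ka = 10^(−3.17) = 6.76 × 10^-4
From the ICE table, Ka = [H+]²/(0.57 − [H+]) = 6.76 × 10^-4.
Neglecting [H+] in the denominator: [H+] = √(6.76 × 10^-4 × 0.57) = 1.96 × 10^-2 M
([H+]/C₀ = 3.4% < 5%, so the approximation holds.)
pH = −log(1.96 × 10^-2) = 1.71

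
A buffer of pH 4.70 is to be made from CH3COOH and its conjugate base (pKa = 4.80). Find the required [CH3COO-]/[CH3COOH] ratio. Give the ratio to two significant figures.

ratio = 0.79

pH = pKa + log(r) ⇒ log(r) = 4.70 − 4.80 = -0.10
r = [CH3COO-]/[CH3COOH] = 10^(-0.10) = 0.794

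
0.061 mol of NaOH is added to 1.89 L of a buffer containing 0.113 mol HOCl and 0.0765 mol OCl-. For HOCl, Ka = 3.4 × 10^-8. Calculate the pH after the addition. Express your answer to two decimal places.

pH = 7.89

After neutralization: n(HOCl) = 0.052 mol, n(OCl-) = 0.138 mol.
pKa = −log(3.4 × 10^-8) = 7.469
pH = pKa + log(n_OCl-/n_HOCl) = 7.469 + log(0.138/0.052) = 7.469 + (+0.424)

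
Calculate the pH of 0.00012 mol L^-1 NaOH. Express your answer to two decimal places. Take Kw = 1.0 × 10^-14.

pH = 10.08

NaOH is a strong base; [OH-] = 0.00012 M.
pOH = -log(0.00012) = 3.92
pH = 14.00 - 3.92 = 10.08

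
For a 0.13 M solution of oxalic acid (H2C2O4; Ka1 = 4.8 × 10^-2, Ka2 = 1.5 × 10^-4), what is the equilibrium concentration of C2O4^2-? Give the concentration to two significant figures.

1.5 × 10^-4 M

First ionization gives [H+] ≈ [HC2O4-] = 5.86 × 10^-2 M.
Second step: Ka2 = [H+][C2O4^2-]/[HC2O4-] ≈ [C2O4^2-] (since [H+] ≈ [HC2O4-]).
So [C2O4^2-] ≈ Ka2.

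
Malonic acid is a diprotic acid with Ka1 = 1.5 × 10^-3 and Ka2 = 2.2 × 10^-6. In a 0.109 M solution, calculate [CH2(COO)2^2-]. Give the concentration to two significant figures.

2.2 × 10^-6 M

First ionization gives [H+] ≈ [CH2(COOH)COO-] = 1.21 × 10^-2 M.
Second step: Ka2 = [H+][CH2(COO)2^2-]/[CH2(COOH)COO-] ≈ [CH2(COO)2^2-] (since [H+] ≈ [CH2(COOH)COO-]).
So [CH2(COO)2^2-] ≈ Ka2.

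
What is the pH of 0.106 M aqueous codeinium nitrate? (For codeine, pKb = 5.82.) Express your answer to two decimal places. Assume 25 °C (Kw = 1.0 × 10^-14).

C18H22NO3+ is the conjugate acid of the weak base C18H21NO3.
Kb = 10^(−5.82) = 1.51 × 10^-6
Ka = Kw/Kb = 1.0×10^-14 / 1.51 × 10^-6 = 6.62 × 10^-9
From the ICE table, Ka = x²/(0.106 − x) = 6.62 × 10^-9.
Assume x ≪ 0.106: x ≈ √(6.62 × 10^-9 × 0.106) = 2.65 × 10^-5 M
pH = −log[H+] = −log(2.65 × 10^-5) = 4.58

pH = 4.58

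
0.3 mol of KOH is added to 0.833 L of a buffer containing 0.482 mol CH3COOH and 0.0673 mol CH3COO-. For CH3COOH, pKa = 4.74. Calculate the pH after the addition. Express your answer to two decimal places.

OH- converts CH3COOH to CH3COO-: CH3COOH → 0.182 mol, CH3COO- → 0.367 mol.
Henderson–Hasselbalch with mole ratio 0.367/0.182: pH = 4.74 + (+0.305)

pH = 5.04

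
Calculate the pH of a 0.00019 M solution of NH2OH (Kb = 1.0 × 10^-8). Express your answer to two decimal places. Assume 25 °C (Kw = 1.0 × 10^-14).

pH = 8.14

NH2OH + H2O ⇌ NH3OH+ + OH-
From the ICE table, Kb = [OH-]²/(0.00019 − [OH-]) = 1.0 × 10^-8.
Since Kb ≪ C₀, [OH-] ≈ √(Kb·C₀) = 1.38 × 10^-6 M.
pOH = −log(1.38 × 10^-6) = 5.86; pH = 14.00 − 5.86 = 8.14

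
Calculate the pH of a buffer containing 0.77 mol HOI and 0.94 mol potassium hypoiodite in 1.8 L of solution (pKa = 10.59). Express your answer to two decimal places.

Using pH = pKa + log([base]/[acid]) with [base]/[acid] = 0.94/0.77:
pH = 10.59 + (+0.087) = 10.68

pH = 10.68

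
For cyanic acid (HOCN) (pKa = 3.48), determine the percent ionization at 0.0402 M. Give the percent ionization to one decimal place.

8.7%

HOCN ⇌ OCN- + H+; let x = [H+] at equilibrium.
Ka = 10^(−3.48) = 3.31 × 10^-4
Solve x² + 0.000331x − 1.33e-05 = 0 → x = 3.49 × 10^-3 M
% ionization = x/C₀ × 100% = 3.49 × 10^-3/0.0402 × 100% = 8.7%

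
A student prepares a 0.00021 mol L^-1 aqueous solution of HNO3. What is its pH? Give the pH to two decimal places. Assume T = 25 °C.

pH = 3.68

HNO3 is a strong acid and dissociates completely, so [H+] = 0.00021 M.
pH = -log(0.00021) = 3.68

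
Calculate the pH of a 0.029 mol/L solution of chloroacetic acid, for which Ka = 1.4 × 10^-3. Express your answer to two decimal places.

pH = 2.24

ClCH2COOH ⇌ ClCH2COO- + H+
From the ICE table, Ka = [H+]²/(0.029 − [H+]) = 1.4 × 10^-3.
Here C₀/Ka ≈ 20.7, so the small-[H+] approximation fails. Use the quadratic:
[H+] = (−Ka + √(Ka² + 4·Ka·C₀))/2 = 5.71 × 10^-3 M
pH = −log(5.71 × 10^-3) = 2.24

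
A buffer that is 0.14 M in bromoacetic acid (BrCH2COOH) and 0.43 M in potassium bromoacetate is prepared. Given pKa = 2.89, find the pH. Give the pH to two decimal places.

pH = 3.38

pH = pKa + log([A⁻]/[HA]) = 2.89 + log(0.43/0.14)
pH = 2.89 + (+0.487) = 3.38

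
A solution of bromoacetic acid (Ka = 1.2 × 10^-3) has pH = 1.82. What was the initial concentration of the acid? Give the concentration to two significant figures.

[H+] = 10^(-1.82) = 1.51 × 10^-2 M = x
Ka = x²/(C₀ − x) ⇒ C₀ = x + x²/Ka
C₀ = 1.51 × 10^-2 + (1.51 × 10^-2)²/(1.2 × 10^-3) = 2.05 × 10^-1 M

C₀ = 2.1 × 10^-1 M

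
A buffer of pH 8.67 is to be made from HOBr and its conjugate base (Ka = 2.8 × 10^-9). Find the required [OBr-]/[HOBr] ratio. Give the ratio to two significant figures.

ratio = 1.3

pKa = -log(2.8 × 10^-9) = 8.553
pH = pKa + log(r) ⇒ log(r) = 8.67 − 8.553 = +0.117
r = [OBr-]/[HOBr] = 10^(+0.117) = 1.31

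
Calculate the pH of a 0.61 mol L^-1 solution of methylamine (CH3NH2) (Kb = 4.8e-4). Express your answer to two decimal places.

pH = 12.23

CH3NH2 + H2O ⇌ CH3NH3+ + OH-
Let x = [OH-] at equilibrium. Kb = x²/(0.61 − x).
Since Kb ≪ C₀, x ≈ √(Kb·C₀) = 1.71 × 10^-2 M.
(x/C₀ = 2.8% < 5%, so the approximation holds.)
pOH = −log(1.71 × 10^-2) = 1.77; pH = 14.00 − 1.77 = 12.23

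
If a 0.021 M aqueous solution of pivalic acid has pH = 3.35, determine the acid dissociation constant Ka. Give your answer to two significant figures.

[H+] = 10^(-3.35) = 4.47 × 10^-4 M
At equilibrium [HA] = 0.021 − 4.47 × 10^-4 = 2.06 × 10^-2 M
Ka = [H+][A-]/[HA] = (4.47 × 10^-4)² / 2.06 × 10^-2 = 9.7 × 10^-6

Ka = 9.7 × 10^-6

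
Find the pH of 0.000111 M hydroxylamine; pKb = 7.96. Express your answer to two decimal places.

NH2OH + H2O ⇌ NH3OH+ + OH-
Kb = 10^(−7.96) = 1.10 × 10^-8
From the ICE table, Kb = [OH-]²/(0.000111 − [OH-]) = 1.10 × 10^-8.
Assume [OH-] ≪ 0.000111: [OH-] ≈ √(1.10 × 10^-8 × 0.000111) = 1.10 × 10^-6 M
pOH = −log(1.10 × 10^-6) = 5.96; pH = 14.00 − 5.96 = 8.04

pH = 8.04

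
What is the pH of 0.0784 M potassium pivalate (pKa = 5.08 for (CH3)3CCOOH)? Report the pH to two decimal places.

pH = 8.99

(CH3)3CCOO- is the conjugate base of the weak acid (CH3)3CCOOH.
Ka = 10^(−5.08) = 8.32 × 10^-6
Kb = Kw/Ka = 1.0×10^-14 / 8.32 × 10^-6 = 1.20 × 10^-9
Let x = [OH-] at equilibrium. Kb = x²/(0.0784 − x).
Neglecting x in the denominator: x = √(1.20 × 10^-9 × 0.0784) = 9.70 × 10^-6 M
(x/C₀ = 0.012% < 5%, so the approximation holds.)
pOH = −log(9.70 × 10^-6) = 5.01; pH = 14.00 − 5.01 = 8.99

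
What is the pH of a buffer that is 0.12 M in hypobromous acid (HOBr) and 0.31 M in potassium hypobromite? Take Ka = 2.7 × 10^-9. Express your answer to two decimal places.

pH = 8.98

pKa = −log(2.7 × 10^-9) = 8.569
Using pH = pKa + log([base]/[acid]) with [base]/[acid] = 0.31/0.12:
pH = 8.569 + (+0.412) = 8.98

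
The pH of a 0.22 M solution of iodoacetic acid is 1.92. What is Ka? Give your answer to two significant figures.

Ka = 6.9 × 10^-4

[H+] = 10^(-1.92) = 1.20 × 10^-2 M
At equilibrium [HA] = 0.22 − 1.20 × 10^-2 = 2.08 × 10^-1 M
Ka = [H+][A-]/[HA] = (1.20 × 10^-2)² / 2.08 × 10^-1 = 6.9 × 10^-4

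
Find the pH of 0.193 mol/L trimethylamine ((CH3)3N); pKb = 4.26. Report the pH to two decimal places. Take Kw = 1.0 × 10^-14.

pH = 11.51

(CH3)3N + H2O ⇌ (CH3)3NH+ + OH-
Kb = 10^(−4.26) = 5.50 × 10^-5
Kb = x²/(0.193 − x) = 5.50 × 10^-5
Assume x ≪ 0.193: x ≈ √(5.50 × 10^-5 × 0.193) = 3.26 × 10^-3 M
Check: 1.7% ionized — well under 5%, approximation valid.
pOH = 2.49, so pH = 14.00 − pOH = 11.51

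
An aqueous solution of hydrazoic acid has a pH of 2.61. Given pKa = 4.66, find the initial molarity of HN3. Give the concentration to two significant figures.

[H+] = 10^(-2.61) = 2.45 × 10^-3 M = x
Ka = 10^(−4.66) = 2.19 × 10^-5
Ka = x²/(C₀ − x) ⇒ C₀ = x + x²/Ka
C₀ = 2.45 × 10^-3 + (2.45 × 10^-3)²/(2.19 × 10^-5) = 2.77 × 10^-1 M

C₀ = 2.8 × 10^-1 M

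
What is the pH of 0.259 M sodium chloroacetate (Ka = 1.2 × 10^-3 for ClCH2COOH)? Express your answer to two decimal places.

pH = 8.17

ClCH2COO- is the conjugate base of the weak acid ClCH2COOH.
Kb = Kw/Ka = 1.0×10^-14 / 1.2 × 10^-3 = 8.33 × 10^-12
Kb = [OH-]²/(0.259 − [OH-]) = 8.33 × 10^-12
Neglecting [OH-] in the denominator: [OH-] = √(8.33 × 10^-12 × 0.259) = 1.47 × 10^-6 M
pOH = 5.83, so pH = 14.00 − pOH = 8.17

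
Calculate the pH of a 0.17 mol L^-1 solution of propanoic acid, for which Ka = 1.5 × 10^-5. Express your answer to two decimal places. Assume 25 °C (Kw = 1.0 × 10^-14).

CH3CH2COOH ⇌ CH3CH2COO- + H+
From the ICE table, Ka = x²/(0.17 − x) = 1.5 × 10^-5.
Neglecting x in the denominator: x = √(1.5 × 10^-5 × 0.17) = 1.60 × 10^-3 M
(x/C₀ = 0.94% < 5%, so the approximation holds.)
pH = −log[H+] = −log(1.60 × 10^-3) = 2.80

pH = 2.80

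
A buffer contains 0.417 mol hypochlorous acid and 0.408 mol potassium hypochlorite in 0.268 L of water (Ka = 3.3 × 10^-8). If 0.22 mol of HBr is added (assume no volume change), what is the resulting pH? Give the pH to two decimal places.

After neutralization: n(HOCl) = 0.637 mol, n(OCl-) = 0.188 mol.
pKa = −log(3.3 × 10^-8) = 7.481
pH = pKa + log([A⁻]/[HA]) = 7.481 + log(0.188/0.637) = 7.481 -0.530

pH = 6.95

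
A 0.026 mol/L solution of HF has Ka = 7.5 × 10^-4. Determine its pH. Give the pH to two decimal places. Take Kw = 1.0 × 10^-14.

HF ⇌ F- + H+
Let x = [H+] at equilibrium. Ka = x²/(0.026 − x).
The 5% rule fails; solving x² + Ka·x − Ka·C₀ = 0 exactly:
x = (−Ka + √(Ka² + 4·Ka·C₀))/2 = 4.06 × 10^-3 M
pH = −log(4.06 × 10^-3) = 2.39

pH = 2.39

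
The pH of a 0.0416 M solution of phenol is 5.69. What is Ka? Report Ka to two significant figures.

Ka = 1.0 × 10^-10

[H+] = 10^(-5.69) = 2.04 × 10^-6 M
At equilibrium [HA] = 0.0416 − 2.04 × 10^-6 = 4.16 × 10^-2 M
Ka = [H+][A-]/[HA] = (2.04 × 10^-6)² / 4.16 × 10^-2 = 1.0 × 10^-10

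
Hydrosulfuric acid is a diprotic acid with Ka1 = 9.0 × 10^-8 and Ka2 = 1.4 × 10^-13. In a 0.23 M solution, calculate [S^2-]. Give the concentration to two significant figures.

First ionization gives [H+] ≈ [HS-] = 1.44 × 10^-4 M.
Second step: Ka2 = [H+][S^2-]/[HS-] ≈ [S^2-] (since [H+] ≈ [HS-]).
So [S^2-] ≈ Ka2.

1.4 × 10^-13 M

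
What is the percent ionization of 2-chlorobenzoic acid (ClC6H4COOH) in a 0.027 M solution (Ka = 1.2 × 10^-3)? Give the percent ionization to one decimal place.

ClC6H4COOH ⇌ ClC6H4COO- + H+; let x = [H+] at equilibrium.
Solve x² + 0.0012x − 3.24e-05 = 0 → x = 5.12 × 10^-3 M
Fraction ionized = 5.12 × 10^-3 / 0.027 = 0.1896 → 19.0%

19.0%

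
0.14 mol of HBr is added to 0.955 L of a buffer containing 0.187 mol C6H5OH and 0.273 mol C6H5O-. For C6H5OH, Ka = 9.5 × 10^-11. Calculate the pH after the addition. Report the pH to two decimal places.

pH = 9.63

After neutralization: n(C6H5OH) = 0.327 mol, n(C6H5O-) = 0.133 mol.
pKa = −log(9.5 × 10^-11) = 10.022
pH = pKa + log([A⁻]/[HA]) = 10.022 + log(0.133/0.327) = 10.022 -0.391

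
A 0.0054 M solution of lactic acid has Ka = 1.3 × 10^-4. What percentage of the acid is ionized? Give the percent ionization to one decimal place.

14.4%

CH3CH(OH)COOH ⇌ CH3CH(OH)COO- + H+; let x = [H+] at equilibrium.
Ka = x²/(C₀ − x); solving the quadratic gives x = 7.75 × 10^-4 M.
Fraction ionized = 7.75 × 10^-4 / 0.0054 = 0.1435 → 14.4%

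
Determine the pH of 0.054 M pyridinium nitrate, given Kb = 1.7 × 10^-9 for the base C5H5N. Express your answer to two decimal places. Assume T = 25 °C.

pH = 3.25

C5H5NH+ is the conjugate acid of the weak base C5H5N.
Ka = Kw/Kb = 1.0×10^-14 / 1.7 × 10^-9 = 5.88 × 10^-6
Ka = x²/(0.054 − x) = 5.88 × 10^-6
Since Ka ≪ C₀, x ≈ √(Ka·C₀) = 5.63 × 10^-4 M.
pH = −log[H+] = −log(5.63 × 10^-4) = 3.25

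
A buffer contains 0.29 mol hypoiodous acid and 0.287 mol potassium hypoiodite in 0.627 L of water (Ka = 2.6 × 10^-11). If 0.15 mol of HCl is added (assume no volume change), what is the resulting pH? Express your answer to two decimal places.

After neutralization: n(HOI) = 0.44 mol, n(OI-) = 0.137 mol.
pKa = −log(2.6 × 10^-11) = 10.585
Henderson–Hasselbalch with mole ratio 0.137/0.44: pH = 10.585 + (-0.507)

pH = 10.08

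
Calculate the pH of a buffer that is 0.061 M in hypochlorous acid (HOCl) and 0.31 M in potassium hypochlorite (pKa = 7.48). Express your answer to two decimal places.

pH = 8.19

pH = pKa + log([A⁻]/[HA]) = 7.48 + log(0.31/0.061)
pH = 7.48 + (+0.706) = 8.19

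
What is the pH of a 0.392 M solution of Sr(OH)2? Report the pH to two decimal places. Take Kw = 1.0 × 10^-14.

pH = 13.89

Sr(OH)2 is a strong base (each formula unit releases 2 OH-); [OH-] = 0.784 M.
pOH = -log(0.784) = 0.11
pH = 14.00 - 0.11 = 13.89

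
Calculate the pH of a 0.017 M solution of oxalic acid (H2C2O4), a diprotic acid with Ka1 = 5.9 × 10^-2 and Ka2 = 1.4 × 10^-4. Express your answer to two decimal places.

Since Ka1 ≫ Ka2, the first ionization dominates [H+].
Ka1 = x²/(0.017 − x) = 5.9 × 10^-2
Solving the quadratic: x = (−Ka1 + √(Ka1² + 4·Ka1·C₀))/2 = 1.38 × 10^-2 M
pH = −log(1.38 × 10^-2) = 1.86

pH = 1.86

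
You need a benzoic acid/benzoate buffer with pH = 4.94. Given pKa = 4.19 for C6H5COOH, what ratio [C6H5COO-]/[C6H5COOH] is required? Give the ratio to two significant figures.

pH = pKa + log(r) ⇒ log(r) = 4.94 − 4.19 = +0.75
r = [C6H5COO-]/[C6H5COOH] = 10^(+0.75) = 5.62

ratio = 5.6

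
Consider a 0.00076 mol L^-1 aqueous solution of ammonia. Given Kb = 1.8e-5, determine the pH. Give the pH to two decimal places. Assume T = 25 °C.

NH3 + H2O ⇌ NH4+ + OH-
Let x = [OH-] at equilibrium. Kb = x²/(0.00076 − x).
The 5% rule fails; solving x² + Kb·x − Kb·C₀ = 0 exactly:
x = [−1.8e-05 + √(1.8e-05² + 5.47e-08)]/2 = 1.08 × 10^-4 M
pOH = 3.97, so pH = 14.00 − pOH = 10.03

pH = 10.03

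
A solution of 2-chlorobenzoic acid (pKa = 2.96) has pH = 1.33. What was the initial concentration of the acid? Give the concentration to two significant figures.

[H+] = 10^(-1.33) = 4.68 × 10^-2 M = x
Ka = 10^(−2.96) = 1.10 × 10^-3
Ka = x²/(C₀ − x) ⇒ C₀ = x + x²/Ka
C₀ = 4.68 × 10^-2 + (4.68 × 10^-2)²/(1.10 × 10^-3) = 2.04 M

C₀ = 2.0 M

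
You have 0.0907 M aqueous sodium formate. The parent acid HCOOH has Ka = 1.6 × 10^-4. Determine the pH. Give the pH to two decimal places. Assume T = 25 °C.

pH = 8.38

HCOO- is the conjugate base of the weak acid HCOOH.
Kb = Kw/Ka = 1.0×10^-14 / 1.6 × 10^-4 = 6.25 × 10^-11
Kb = [OH-]²/(0.0907 − [OH-]) = 6.25 × 10^-11
Since Kb ≪ C₀, [OH-] ≈ √(Kb·C₀) = 2.38 × 10^-6 M.
Check: 0.0026% ionized — well under 5%, approximation valid.
pOH = 5.62, so pH = 14.00 − pOH = 8.38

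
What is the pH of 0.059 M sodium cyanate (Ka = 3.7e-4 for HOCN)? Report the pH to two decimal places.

pH = 8.10

OCN- is the conjugate base of the weak acid HOCN.
Kb = Kw/Ka = 1.0×10^-14 / 3.7 × 10^-4 = 2.70 × 10^-11
Let x = [OH-] at equilibrium. Kb = x²/(0.059 − x).
Neglecting x in the denominator: x = √(2.70 × 10^-11 × 0.059) = 1.26 × 10^-6 M
(x/C₀ = 0.0021% < 5%, so the approximation holds.)
pOH = −log(1.26 × 10^-6) = 5.90; pH = 14.00 − 5.90 = 8.10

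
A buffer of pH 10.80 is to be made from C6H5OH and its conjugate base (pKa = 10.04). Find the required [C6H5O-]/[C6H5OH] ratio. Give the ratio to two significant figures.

pH = pKa + log(r) ⇒ log(r) = 10.80 − 10.04 = +0.76
r = [C6H5O-]/[C6H5OH] = 10^(+0.76) = 5.75

ratio = 5.8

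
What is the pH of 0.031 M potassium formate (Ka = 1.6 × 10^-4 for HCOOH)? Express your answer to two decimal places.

HCOO- is the conjugate base of the weak acid HCOOH.
Kb = Kw/Ka = 1.0×10^-14 / 1.6 × 10^-4 = 6.25 × 10^-11
Let x = [OH-] at equilibrium. Kb = x²/(0.031 − x).
Assume x ≪ 0.031: x ≈ √(6.25 × 10^-11 × 0.031) = 1.39 × 10^-6 M
pOH = 5.86, so pH = 14.00 − pOH = 8.14

pH = 8.14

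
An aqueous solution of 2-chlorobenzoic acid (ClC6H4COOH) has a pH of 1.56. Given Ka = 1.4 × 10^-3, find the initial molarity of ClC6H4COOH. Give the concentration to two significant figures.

C₀ = 5.7 × 10^-1 M

[H+] = 10^(-1.56) = 2.75 × 10^-2 M = x
Ka = x²/(C₀ − x) ⇒ C₀ = x + x²/Ka
C₀ = 2.75 × 10^-2 + (2.75 × 10^-2)²/(1.4 × 10^-3) = 5.68 × 10^-1 M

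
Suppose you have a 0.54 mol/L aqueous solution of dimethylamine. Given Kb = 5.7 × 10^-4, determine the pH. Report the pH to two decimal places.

(CH3)2NH + H2O ⇌ (CH3)2NH2+ + OH-
Kb = x²/(0.54 − x) = 5.7 × 10^-4
Neglecting x in the denominator: x = √(5.7 × 10^-4 × 0.54) = 1.75 × 10^-2 M
(x/C₀ = 3.2% < 5%, so the approximation holds.)
pOH = −log(1.75 × 10^-2) = 1.76; pH = 14.00 − 1.76 = 12.24

pH = 12.24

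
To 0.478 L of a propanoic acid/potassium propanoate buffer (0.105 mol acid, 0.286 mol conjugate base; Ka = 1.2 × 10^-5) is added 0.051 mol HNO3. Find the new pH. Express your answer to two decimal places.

After neutralization: n(CH3CH2COOH) = 0.156 mol, n(CH3CH2COO-) = 0.235 mol.
pKa = −log(1.2 × 10^-5) = 4.921
pH = pKa + log(n_CH3CH2COO-/n_CH3CH2COOH) = 4.921 + log(0.235/0.156) = 4.921 + (+0.178)

pH = 5.10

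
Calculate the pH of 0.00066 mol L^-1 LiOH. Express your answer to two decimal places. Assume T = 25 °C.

pH = 10.82

LiOH is a strong base; [OH-] = 0.00066 M.
pOH = -log(0.00066) = 3.18
pH = 14.00 - 3.18 = 10.82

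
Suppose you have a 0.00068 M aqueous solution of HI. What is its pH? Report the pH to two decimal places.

HI is a strong acid and dissociates completely, so [H+] = 0.00068 M.
pH = -log(0.00068) = 3.17

pH = 3.17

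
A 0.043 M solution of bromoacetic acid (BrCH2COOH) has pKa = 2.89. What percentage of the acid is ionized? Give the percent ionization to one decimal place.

BrCH2COOH ⇌ BrCH2COO- + H+; let x = [H+] at equilibrium.
Ka = 10^(−2.89) = 1.29 × 10^-3
Solve x² + 0.00129x − 5.55e-05 = 0 → x = 6.83 × 10^-3 M
% ionization = x/C₀ × 100% = 6.83 × 10^-3/0.043 × 100% = 15.9%

15.9%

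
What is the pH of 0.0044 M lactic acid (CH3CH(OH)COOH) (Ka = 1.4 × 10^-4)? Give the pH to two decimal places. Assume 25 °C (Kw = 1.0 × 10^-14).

pH = 3.14

CH3CH(OH)COOH ⇌ CH3CH(OH)COO- + H+
From the ICE table, Ka = [H+]²/(0.0044 − [H+]) = 1.4 × 10^-4.
Here C₀/Ka ≈ 31.4, so the small-[H+] approximation fails. Use the quadratic:
[H+] = [−0.00014 + √(0.00014² + 2.46e-06)]/2 = 7.18 × 10^-4 M
pH = −log[H+] = −log(7.18 × 10^-4) = 3.14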